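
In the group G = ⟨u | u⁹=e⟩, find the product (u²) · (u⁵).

Compute (u²) · (u⁵) by multiplying left to right and reducing via the relations at each step:
  (u²) · u⁵ = u⁷

Answer: u⁷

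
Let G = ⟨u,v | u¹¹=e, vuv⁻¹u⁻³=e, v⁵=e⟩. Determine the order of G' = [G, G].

G' = [G, G] is generated by all commutators. The generator-pair commutators are: [u, v] = u⁹.
The subgroup they normally generate is {e, u, u², u³, u⁴, u⁵, u⁶, u⁷, u⁸, u⁹, u¹⁰}, of order 11.
Check: |G/G'| = 55/11 = 5 is the order of the abelianisation.

Answer: 11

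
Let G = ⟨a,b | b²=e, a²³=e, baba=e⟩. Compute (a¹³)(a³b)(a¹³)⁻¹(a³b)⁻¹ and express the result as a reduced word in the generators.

[(a¹³), (a³b)] = (a¹³)·(a³b)·(a¹³)⁻¹·(a³b)⁻¹.
  (a¹³) · (a³b) = a¹⁶b
  (a¹⁶b) · (a¹⁰) = a⁶b
  (a⁶b) · (a³b) = a³

Answer: a³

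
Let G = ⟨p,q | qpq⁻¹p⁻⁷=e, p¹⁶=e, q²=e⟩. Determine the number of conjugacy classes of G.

The conjugacy classes (representative and size) are:
  [e] (size 1), [p] (size 2), [p¹⁴] (size 2), [p³] (size 2), [p⁴] (size 2), [p¹⁰] (size 2), [p⁸] (size 1), [p⁹] (size 2), [p¹¹] (size 2), [p¹⁰q] (size 8), [pq] (size 8).
Class equation: 1 + 2 + 2 + 2 + 2 + 2 + 1 + 2 + 2 + 8 + 8 = 32 = |G|. So G has 11 conjugacy classes.

Answer: 11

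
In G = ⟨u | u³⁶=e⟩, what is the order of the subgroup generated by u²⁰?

|⟨u²⁰⟩| equals the order of u²⁰. Compute successive powers until reaching e:
  (u²⁰)¹ = u²⁰, (u²⁰)² = u⁴, (u²⁰)³ = u²⁴, (u²⁰)⁴ = u⁸, (u²⁰)⁵ = u²⁸, (u²⁰)⁶ = u¹², (u²⁰)⁷ = u³², (u²⁰)⁸ = u¹⁶, (u²⁰)⁹ = e.
The smallest positive k with (u²⁰)ᵏ = e is 9, so |⟨u²⁰⟩| = 9.

Answer: 9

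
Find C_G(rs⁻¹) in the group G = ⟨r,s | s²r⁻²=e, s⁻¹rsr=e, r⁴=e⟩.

⟨rs⁻¹⟩ ⊆ C_G(rs⁻¹) since powers of rs⁻¹ commute with rs⁻¹; so |C_G(rs⁻¹)| ≥ |⟨rs⁻¹⟩| = 4.
By orbit–stabilizer, |C_G(rs⁻¹)| = |G| / |conj. class of rs⁻¹| = 8 / 2 = 4.
The 4 elements commuting with rs⁻¹ are {e, r², rs, rs⁻¹}.

Answer: {e, r², rs, rs⁻¹}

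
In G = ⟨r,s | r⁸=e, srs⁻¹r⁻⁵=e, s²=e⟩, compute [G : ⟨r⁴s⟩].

First find ord(r⁴s) by computing successive powers:
  (r⁴s)¹ = r⁴s, (r⁴s)² = e.
So |⟨r⁴s⟩| = ord(r⁴s) = 2. With |G| = 16, by Lagrange [G : ⟨r⁴s⟩] = 16/2 = 8.

Answer: 8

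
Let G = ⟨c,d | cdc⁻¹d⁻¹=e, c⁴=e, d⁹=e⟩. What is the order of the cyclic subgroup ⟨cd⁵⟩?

|⟨cd⁵⟩| equals the order of cd⁵. Compute successive powers until reaching e:
  (cd⁵)¹ = cd⁵, (cd⁵)² = c²d, (cd⁵)³ = c³d⁶, (cd⁵)⁴ = d², (cd⁵)⁵ = cd⁷, (cd⁵)⁶ = c²d³, (cd⁵)⁷ = c³d⁸, (cd⁵)⁸ = d⁴, (cd⁵)⁹ = c, (cd⁵)¹⁰ = c²d⁵, (cd⁵)¹¹ = c³d, (cd⁵)¹² = d⁶, (cd⁵)¹³ = cd², (cd⁵)¹⁴ = c²d⁷, (cd⁵)¹⁵ = c³d³, (cd⁵)¹⁶ = d⁸, (cd⁵)¹⁷ = cd⁴, (cd⁵)¹⁸ = c², (cd⁵)¹⁹ = c³d⁵, (cd⁵)²⁰ = d, (cd⁵)²¹ = cd⁶, (cd⁵)²² = c²d², (cd⁵)²³ = c³d⁷, (cd⁵)²⁴ = d³, (cd⁵)²⁵ = cd⁸, (cd⁵)²⁶ = c²d⁴, (cd⁵)²⁷ = c³, (cd⁵)²⁸ = d⁵, (cd⁵)²⁹ = cd, (cd⁵)³⁰ = c²d⁶, (cd⁵)³¹ = c³d², (cd⁵)³² = d⁷, (cd⁵)³³ = cd³, (cd⁵)³⁴ = c²d⁸, (cd⁵)³⁵ = c³d⁴, (cd⁵)³⁶ = e.
The smallest positive k with (cd⁵)ᵏ = e is 36, so |⟨cd⁵⟩| = 36.

Answer: 36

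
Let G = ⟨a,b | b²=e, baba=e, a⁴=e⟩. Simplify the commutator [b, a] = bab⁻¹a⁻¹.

[b, a] = b·a·b⁻¹·a⁻¹.
  b · a = a³b
  (a³b) · b = a³
  (a³) · (a³) = a²

Answer: a²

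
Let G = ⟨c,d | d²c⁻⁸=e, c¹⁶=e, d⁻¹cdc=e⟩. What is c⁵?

Compute successive powers of c, reducing at each step:
  c²: c · c = c²
  c³: (c²) · c = c³
  c⁴: (c³) · c = c⁴
  c⁵: (c⁴) · c = c⁵

Answer: c⁵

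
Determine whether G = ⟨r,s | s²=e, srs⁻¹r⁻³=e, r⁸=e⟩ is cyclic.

Every cyclic group is abelian. But r·s = rs while s·r = r³s, so r·s ≠ s·r and G is not abelian. Hence G is not cyclic.

Answer: No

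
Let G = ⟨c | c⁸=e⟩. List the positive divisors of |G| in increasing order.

|G| = 8 = 2³. By Lagrange's theorem the order of any subgroup divides 8; the divisors of 8 are 1, 2, 4, 8.

Answer: 1, 2, 4, 8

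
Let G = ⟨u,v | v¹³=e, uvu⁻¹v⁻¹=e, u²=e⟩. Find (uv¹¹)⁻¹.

The order of (uv¹¹) is 26 (smallest k with (uv¹¹)ᵏ = e), so (uv¹¹)⁻¹ = (uv¹¹)²⁵ = uv².
Check: (uv¹¹) · (uv²) → (uv¹¹) · u = v¹¹;   (v¹¹) · v² = e, giving e as required.

Answer: uv²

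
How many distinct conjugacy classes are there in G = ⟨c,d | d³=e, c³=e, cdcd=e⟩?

The conjugacy classes (representative and size) are:
  [e] (size 1), [dc²] (size 4), [d²c] (size 4), [c²d²] (size 3).
Class equation: 1 + 4 + 4 + 3 = 12 = |G|. So G has 4 conjugacy classes.

Answer: 4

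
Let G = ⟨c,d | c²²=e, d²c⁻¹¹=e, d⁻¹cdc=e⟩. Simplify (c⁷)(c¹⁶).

Compute (c⁷) · (c¹⁶) by multiplying left to right and reducing via the relations at each step:
  (c⁷) · c¹⁶ = c

Answer: c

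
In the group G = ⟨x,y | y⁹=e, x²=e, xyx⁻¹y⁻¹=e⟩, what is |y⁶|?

Compute successive powers until reaching e:
  (y⁶)¹ = y⁶, (y⁶)² = y³, (y⁶)³ = e.
The smallest positive k with (y⁶)ᵏ = e is 3.

Answer: 3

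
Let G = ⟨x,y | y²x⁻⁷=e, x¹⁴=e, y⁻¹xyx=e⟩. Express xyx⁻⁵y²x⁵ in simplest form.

Multiply left to right, reducing at each step:
  x · y = xy
  (xy) · x⁻⁵ = x⁶y
  (x⁶y) · y² = x⁶y⁻¹
  (x⁶y⁻¹) · x⁵ = xy⁻¹

Answer: xy⁻¹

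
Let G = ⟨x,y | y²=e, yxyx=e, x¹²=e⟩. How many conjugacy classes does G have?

The conjugacy classes (representative and size) are:
  [e] (size 1), [x¹¹] (size 2), [x²] (size 2), [x⁹] (size 2), [x⁴] (size 2), [x⁵] (size 2), [x⁶] (size 1), [y] (size 6), [xy] (size 6).
Class equation: 1 + 2 + 2 + 2 + 2 + 2 + 1 + 6 + 6 = 24 = |G|. So G has 9 conjugacy classes.

Answer: 9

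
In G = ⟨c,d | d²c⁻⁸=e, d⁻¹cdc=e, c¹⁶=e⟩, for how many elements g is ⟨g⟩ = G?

⟨g⟩ = G would require ord(g) = |G| = 32, but the maximum element order in G is 16 < 32. So G is not cyclic and no single element generates it: the count is 0.

Answer: 0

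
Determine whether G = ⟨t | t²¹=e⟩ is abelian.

G has a single generator, so G is cyclic and hence abelian.

Answer: Yes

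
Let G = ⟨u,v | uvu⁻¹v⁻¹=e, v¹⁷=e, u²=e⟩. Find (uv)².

Compute successive powers of (uv), reducing at each step:
  (uv)²: (uv) · u = v;   v · v = v²

Answer: v²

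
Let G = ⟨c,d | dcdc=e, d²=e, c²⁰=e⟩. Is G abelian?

c·d = cd but d·c = c¹⁹d, so c·d ≠ d·c and G is not abelian.

Answer: No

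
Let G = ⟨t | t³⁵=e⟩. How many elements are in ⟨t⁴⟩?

|⟨t⁴⟩| equals the order of t⁴. Compute successive powers until reaching e:
  (t⁴)¹ = t⁴, (t⁴)² = t⁸, (t⁴)³ = t¹², (t⁴)⁴ = t¹⁶, (t⁴)⁵ = t²⁰, (t⁴)⁶ = t²⁴, (t⁴)⁷ = t²⁸, (t⁴)⁸ = t³², (t⁴)⁹ = t, (t⁴)¹⁰ = t⁵, (t⁴)¹¹ = t⁹, (t⁴)¹² = t¹³, (t⁴)¹³ = t¹⁷, (t⁴)¹⁴ = t²¹, (t⁴)¹⁵ = t²⁵, (t⁴)¹⁶ = t²⁹, (t⁴)¹⁷ = t³³, (t⁴)¹⁸ = t², (t⁴)¹⁹ = t⁶, (t⁴)²⁰ = t¹⁰, (t⁴)²¹ = t¹⁴, (t⁴)²² = t¹⁸, (t⁴)²³ = t²², (t⁴)²⁴ = t²⁶, (t⁴)²⁵ = t³⁰, (t⁴)²⁶ = t³⁴, (t⁴)²⁷ = t³, (t⁴)²⁸ = t⁷, (t⁴)²⁹ = t¹¹, (t⁴)³⁰ = t¹⁵, (t⁴)³¹ = t¹⁹, (t⁴)³² = t²³, (t⁴)³³ = t²⁷, (t⁴)³⁴ = t³¹, (t⁴)³⁵ = e.
The smallest positive k with (t⁴)ᵏ = e is 35, so |⟨t⁴⟩| = 35.

Answer: 35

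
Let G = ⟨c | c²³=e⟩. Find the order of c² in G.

Compute successive powers until reaching e:
  (c²)¹ = c², (c²)² = c⁴, (c²)³ = c⁶, (c²)⁴ = c⁸, (c²)⁵ = c¹⁰, (c²)⁶ = c¹², (c²)⁷ = c¹⁴, (c²)⁸ = c¹⁶, (c²)⁹ = c¹⁸, (c²)¹⁰ = c²⁰, (c²)¹¹ = c²², (c²)¹² = c, (c²)¹³ = c³, (c²)¹⁴ = c⁵, (c²)¹⁵ = c⁷, (c²)¹⁶ = c⁹, (c²)¹⁷ = c¹¹, (c²)¹⁸ = c¹³, (c²)¹⁹ = c¹⁵, (c²)²⁰ = c¹⁷, (c²)²¹ = c¹⁹, (c²)²² = c²¹, (c²)²³ = e.
The smallest positive k with (c²)ᵏ = e is 23.

Answer: 23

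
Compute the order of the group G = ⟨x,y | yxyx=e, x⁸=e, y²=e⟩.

Enumerate words in the generators, reducing via the relations: the distinct elements are
  {e, x, y, xy, x², x³, x⁴, x⁵, x⁶, x⁷, x²y, x³y, x⁴y, x⁵y, x⁶y, x⁷y}.
No further products give new elements, so |G| = 16.

Answer: 16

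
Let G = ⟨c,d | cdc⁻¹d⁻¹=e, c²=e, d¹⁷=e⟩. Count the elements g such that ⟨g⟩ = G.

G is cyclic of order 34. An element generates G iff its order is 34, and a cyclic group of order 34 has exactly φ(34) = 16 such elements.

Answer: 16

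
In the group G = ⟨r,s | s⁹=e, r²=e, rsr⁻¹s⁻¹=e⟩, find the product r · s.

Compute r · s by multiplying left to right and reducing via the relations at each step:
  r · s = rs

Answer: rs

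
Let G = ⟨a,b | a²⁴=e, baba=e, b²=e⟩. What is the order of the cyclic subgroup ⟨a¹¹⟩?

|⟨a¹¹⟩| equals the order of a¹¹. Compute successive powers until reaching e:
  (a¹¹)¹ = a¹¹, (a¹¹)² = a²², (a¹¹)³ = a⁹, (a¹¹)⁴ = a²⁰, (a¹¹)⁵ = a⁷, (a¹¹)⁶ = a¹⁸, (a¹¹)⁷ = a⁵, (a¹¹)⁸ = a¹⁶, (a¹¹)⁹ = a³, (a¹¹)¹⁰ = a¹⁴, (a¹¹)¹¹ = a, (a¹¹)¹² = a¹², (a¹¹)¹³ = a²³, (a¹¹)¹⁴ = a¹⁰, (a¹¹)¹⁵ = a²¹, (a¹¹)¹⁶ = a⁸, (a¹¹)¹⁷ = a¹⁹, (a¹¹)¹⁸ = a⁶, (a¹¹)¹⁹ = a¹⁷, (a¹¹)²⁰ = a⁴, (a¹¹)²¹ = a¹⁵, (a¹¹)²² = a², (a¹¹)²³ = a¹³, (a¹¹)²⁴ = e.
The smallest positive k with (a¹¹)ᵏ = e is 24, so |⟨a¹¹⟩| = 24.

Answer: 24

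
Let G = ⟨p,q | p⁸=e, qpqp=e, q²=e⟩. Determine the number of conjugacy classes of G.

The conjugacy classes (representative and size) are:
  [e] (size 1), [p] (size 2), [p⁶] (size 2), [p³] (size 2), [p⁴] (size 1), [q] (size 4), [p⁵q] (size 4).
Class equation: 1 + 2 + 2 + 2 + 1 + 4 + 4 = 16 = |G|. So G has 7 conjugacy classes.

Answer: 7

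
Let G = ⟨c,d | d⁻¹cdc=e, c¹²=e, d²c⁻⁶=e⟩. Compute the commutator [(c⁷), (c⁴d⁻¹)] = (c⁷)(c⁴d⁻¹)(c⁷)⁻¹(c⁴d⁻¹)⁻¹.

[(c⁷), (c⁴d⁻¹)] = (c⁷)·(c⁴d⁻¹)·(c⁷)⁻¹·(c⁴d⁻¹)⁻¹.
  (c⁷) · (c⁴d⁻¹) = c⁵d
  (c⁵d) · (c⁵) = d
  d · (c⁴d) = c²

Answer: c²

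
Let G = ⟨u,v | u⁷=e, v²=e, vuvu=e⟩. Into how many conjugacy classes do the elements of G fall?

The conjugacy classes (representative and size) are:
  [e] (size 1), [u⁶] (size 2), [u⁵] (size 2), [u⁴] (size 2), [uv] (size 7).
Class equation: 1 + 2 + 2 + 2 + 7 = 14 = |G|. So G has 5 conjugacy classes.

Answer: 5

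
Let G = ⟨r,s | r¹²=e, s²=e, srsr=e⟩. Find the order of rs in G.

Compute successive powers until reaching e:
  (rs)¹ = rs, (rs)² = e.
The smallest positive k with (rs)ᵏ = e is 2.

Answer: 2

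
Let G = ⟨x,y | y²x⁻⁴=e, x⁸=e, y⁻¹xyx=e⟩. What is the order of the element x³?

Compute successive powers until reaching e:
  (x³)¹ = x³, (x³)² = x⁶, (x³)³ = x, (x³)⁴ = x⁴, (x³)⁵ = x⁷, (x³)⁶ = x², (x³)⁷ = x⁵, (x³)⁸ = e.
The smallest positive k with (x³)ᵏ = e is 8.

Answer: 8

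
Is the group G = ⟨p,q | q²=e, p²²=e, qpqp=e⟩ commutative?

p·q = pq but q·p = p²¹q, so p·q ≠ q·p and G is not abelian.

Answer: No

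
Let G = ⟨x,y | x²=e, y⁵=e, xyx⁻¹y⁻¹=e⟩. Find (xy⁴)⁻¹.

The order of (xy⁴) is 10 (smallest k with (xy⁴)ᵏ = e), so (xy⁴)⁻¹ = (xy⁴)⁹ = xy.
Check: (xy⁴) · (xy) → (xy⁴) · x = y⁴;   (y⁴) · y = e, giving e as required.

Answer: xy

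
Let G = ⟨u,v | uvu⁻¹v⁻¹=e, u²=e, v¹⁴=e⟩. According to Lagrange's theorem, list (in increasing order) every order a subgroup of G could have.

|G| = 28 = 2² · 7. By Lagrange's theorem the order of any subgroup divides 28; the divisors of 28 are 1, 2, 4, 7, 14, 28.

Answer: 1, 2, 4, 7, 14, 28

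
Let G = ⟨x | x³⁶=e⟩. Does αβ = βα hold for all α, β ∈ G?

G has a single generator, so G is cyclic and hence abelian.

Answer: Yes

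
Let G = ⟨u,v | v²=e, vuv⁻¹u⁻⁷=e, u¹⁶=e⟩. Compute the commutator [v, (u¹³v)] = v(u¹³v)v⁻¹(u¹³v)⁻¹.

[v, (u¹³v)] = v·(u¹³v)·v⁻¹·(u¹³v)⁻¹.
  v · (u¹³v) = u¹¹
  (u¹¹) · v = u¹¹v
  (u¹¹v) · (u⁵v) = u¹⁴

Answer: u¹⁴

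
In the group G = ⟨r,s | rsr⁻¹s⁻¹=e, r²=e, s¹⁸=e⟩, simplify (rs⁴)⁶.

Compute successive powers of (rs⁴), reducing at each step:
  (rs⁴)²: (rs⁴) · r = s⁴;   (s⁴) · s⁴ = s⁸
  (rs⁴)³: (s⁸) · r = rs⁸;   (rs⁸) · s⁴ = rs¹²
  (rs⁴)⁴: (rs¹²) · r = s¹²;   (s¹²) · s⁴ = s¹⁶
  (rs⁴)⁵: (s¹⁶) · r = rs¹⁶;   (rs¹⁶) · s⁴ = rs²
  (rs⁴)⁶: (rs²) · r = s²;   (s²) · s⁴ = s⁶

Answer: s⁶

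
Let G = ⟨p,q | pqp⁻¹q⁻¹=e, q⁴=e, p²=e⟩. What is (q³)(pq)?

Compute (q³) · (pq) by multiplying left to right and reducing via the relations at each step:
  (q³) · p = pq³
  (pq³) · q = p

Answer: p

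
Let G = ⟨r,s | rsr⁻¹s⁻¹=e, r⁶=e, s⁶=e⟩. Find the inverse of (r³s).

The order of (r³s) is 6 (smallest k with (r³s)ᵏ = e), so (r³s)⁻¹ = (r³s)⁵ = r³s⁵.
Check: (r³s) · (r³s⁵) → (r³s) · r³ = s;   s · s⁵ = e, giving e as required.

Answer: r³s⁵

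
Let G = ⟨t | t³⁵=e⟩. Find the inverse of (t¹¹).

The order of (t¹¹) is 35 (smallest k with (t¹¹)ᵏ = e), so (t¹¹)⁻¹ = (t¹¹)³⁴ = t²⁴.
Check: (t¹¹) · (t²⁴) → (t¹¹) · t²⁴ = e, giving e as required.

Answer: t²⁴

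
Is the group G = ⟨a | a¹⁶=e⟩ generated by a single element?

|G| = 16. The element a has order 16 (its powers give 16 distinct elements), so ⟨a⟩ = G and G is cyclic.

Answer: Yes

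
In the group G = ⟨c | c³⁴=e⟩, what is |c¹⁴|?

Compute successive powers until reaching e:
  (c¹⁴)¹ = c¹⁴, (c¹⁴)² = c²⁸, (c¹⁴)³ = c⁸, (c¹⁴)⁴ = c²², (c¹⁴)⁵ = c², (c¹⁴)⁶ = c¹⁶, (c¹⁴)⁷ = c³⁰, (c¹⁴)⁸ = c¹⁰, (c¹⁴)⁹ = c²⁴, (c¹⁴)¹⁰ = c⁴, (c¹⁴)¹¹ = c¹⁸, (c¹⁴)¹² = c³², (c¹⁴)¹³ = c¹², (c¹⁴)¹⁴ = c²⁶, (c¹⁴)¹⁵ = c⁶, (c¹⁴)¹⁶ = c²⁰, (c¹⁴)¹⁷ = e.
The smallest positive k with (c¹⁴)ᵏ = e is 17.

Answer: 17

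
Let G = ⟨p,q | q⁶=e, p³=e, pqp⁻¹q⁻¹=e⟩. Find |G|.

Enumerate words in the generators, reducing via the relations: the distinct elements are
  {e, p, q, pq, p², q², q³, q⁴, q⁵, pq², pq³, pq⁴, pq⁵, p²q, p²q², p²q³, p²q⁴, p²q⁵}.
No further products give new elements, so |G| = 18.

Answer: 18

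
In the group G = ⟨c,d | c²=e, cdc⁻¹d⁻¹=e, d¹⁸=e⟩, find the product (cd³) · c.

Compute (cd³) · c by multiplying left to right and reducing via the relations at each step:
  (cd³) · c = d³

Answer: d³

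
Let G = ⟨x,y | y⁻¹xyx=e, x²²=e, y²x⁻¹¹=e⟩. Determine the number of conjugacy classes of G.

The conjugacy classes (representative and size) are:
  [e] (size 1), [x²¹] (size 2), [x²] (size 2), [x³] (size 2), [x¹⁸] (size 2), [x¹⁷] (size 2), [x⁶] (size 2), [x⁷] (size 2), [x⁸] (size 2), [x¹³] (size 2), [x¹²] (size 2), [x¹¹] (size 1), [x¹⁰y] (size 11), [x⁷y] (size 11).
Class equation: 1 + 2 + 2 + 2 + 2 + 2 + 2 + 2 + 2 + 2 + 2 + 1 + 11 + 11 = 44 = |G|. So G has 14 conjugacy classes.

Answer: 14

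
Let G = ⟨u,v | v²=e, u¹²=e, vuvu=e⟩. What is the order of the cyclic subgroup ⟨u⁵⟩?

|⟨u⁵⟩| equals the order of u⁵. Compute successive powers until reaching e:
  (u⁵)¹ = u⁵, (u⁵)² = u¹⁰, (u⁵)³ = u³, (u⁵)⁴ = u⁸, (u⁵)⁵ = u, (u⁵)⁶ = u⁶, (u⁵)⁷ = u¹¹, (u⁵)⁸ = u⁴, (u⁵)⁹ = u⁹, (u⁵)¹⁰ = u², (u⁵)¹¹ = u⁷, (u⁵)¹² = e.
The smallest positive k with (u⁵)ᵏ = e is 12, so |⟨u⁵⟩| = 12.

Answer: 12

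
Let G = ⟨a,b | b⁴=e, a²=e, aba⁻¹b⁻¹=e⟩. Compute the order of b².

Compute successive powers until reaching e:
  (b²)¹ = b², (b²)² = e.
The smallest positive k with (b²)ᵏ = e is 2.

Answer: 2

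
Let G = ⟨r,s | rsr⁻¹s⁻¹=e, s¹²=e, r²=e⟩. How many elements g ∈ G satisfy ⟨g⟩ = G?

⟨g⟩ = G would require ord(g) = |G| = 24, but the maximum element order in G is 12 < 24. So G is not cyclic and no single element generates it: the count is 0.

Answer: 0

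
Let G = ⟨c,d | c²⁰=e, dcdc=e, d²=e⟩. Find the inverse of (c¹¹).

The order of (c¹¹) is 20 (smallest k with (c¹¹)ᵏ = e), so (c¹¹)⁻¹ = (c¹¹)¹⁹ = c⁹.
Check: (c¹¹) · (c⁹) → (c¹¹) · c⁹ = e, giving e as required.

Answer: c⁹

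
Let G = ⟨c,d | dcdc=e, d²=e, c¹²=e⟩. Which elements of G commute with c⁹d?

⟨c⁹d⟩ ⊆ C_G(c⁹d) since powers of c⁹d commute with c⁹d; so |C_G(c⁹d)| ≥ |⟨c⁹d⟩| = 2.
By orbit–stabilizer, |C_G(c⁹d)| = |G| / |conj. class of c⁹d| = 24 / 6 = 4.
The 4 elements commuting with c⁹d are {e, c⁶, c³d, c⁹d}.

Answer: {e, c⁶, c³d, c⁹d}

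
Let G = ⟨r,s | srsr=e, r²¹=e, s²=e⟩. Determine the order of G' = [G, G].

G' = [G, G] is generated by all commutators. The generator-pair commutators are: [r, s] = r².
The subgroup they normally generate is {e, r, r², r³, r⁴, r⁵, r⁶, r⁷, r⁸, r⁹, r¹⁰, r¹¹, r¹², r¹³, r¹⁴, r¹⁵, r¹⁶, r¹⁷, r¹⁸, r¹⁹, r²⁰}, of order 21.
Check: |G/G'| = 42/21 = 2 is the order of the abelianisation.

Answer: 21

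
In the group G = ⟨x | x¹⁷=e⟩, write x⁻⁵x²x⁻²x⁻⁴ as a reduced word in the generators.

Multiply left to right, reducing at each step:
  (x¹²) · x² = x¹⁴
  (x¹⁴) · x⁻² = x¹²
  (x¹²) · x⁻⁴ = x⁸

Answer: x⁸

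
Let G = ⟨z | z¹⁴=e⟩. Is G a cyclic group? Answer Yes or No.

|G| = 14. The element z has order 14 (its powers give 14 distinct elements), so ⟨z⟩ = G and G is cyclic.

Answer: Yes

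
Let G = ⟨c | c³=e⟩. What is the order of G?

G is generated by a single element, so G is cyclic. The relator gives c³ = e and no smaller power is forced to be e, so the 3 powers {c, e, c²} are distinct. Hence |G| = 3.

Answer: 3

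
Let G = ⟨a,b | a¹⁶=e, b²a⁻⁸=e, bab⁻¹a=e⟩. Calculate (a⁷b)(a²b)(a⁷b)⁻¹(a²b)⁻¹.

[(a⁷b), (a²b)] = (a⁷b)·(a²b)·(a⁷b)⁻¹·(a²b)⁻¹.
  (a⁷b) · (a²b) = a¹³
  (a¹³) · (a⁷b⁻¹) = a⁴b⁻¹
  (a⁴b⁻¹) · (a²b⁻¹) = a¹⁰

Answer: a¹⁰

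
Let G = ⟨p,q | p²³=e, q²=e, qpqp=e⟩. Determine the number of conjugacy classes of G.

The conjugacy classes (representative and size) are:
  [e] (size 1), [p] (size 2), [p²¹] (size 2), [p²⁰] (size 2), [p⁴] (size 2), [p¹⁸] (size 2), [p⁶] (size 2), [p¹⁶] (size 2), [p⁸] (size 2), [p⁹] (size 2), [p¹⁰] (size 2), [p¹²] (size 2), [p¹⁸q] (size 23).
Class equation: 1 + 2 + 2 + 2 + 2 + 2 + 2 + 2 + 2 + 2 + 2 + 2 + 23 = 46 = |G|. So G has 13 conjugacy classes.

Answer: 13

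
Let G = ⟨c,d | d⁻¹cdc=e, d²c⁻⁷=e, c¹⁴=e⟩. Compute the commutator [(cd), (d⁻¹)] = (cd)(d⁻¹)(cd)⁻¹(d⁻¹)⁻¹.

[(cd), (d⁻¹)] = (cd)·(d⁻¹)·(cd)⁻¹·(d⁻¹)⁻¹.
  (cd) · (d⁻¹) = c
  c · (cd⁻¹) = c²d⁻¹
  (c²d⁻¹) · d = c²

Answer: c²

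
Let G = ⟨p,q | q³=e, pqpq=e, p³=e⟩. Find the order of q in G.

Compute successive powers until reaching e:
  q¹ = q, q² = q², q³ = e.
The smallest positive k with qᵏ = e is 3.

Answer: 3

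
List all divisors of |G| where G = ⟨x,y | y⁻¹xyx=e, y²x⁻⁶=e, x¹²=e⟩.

|G| = 24 = 2³ · 3. By Lagrange's theorem the order of any subgroup divides 24; the divisors of 24 are 1, 2, 3, 4, 6, 8, 12, 24.

Answer: 1, 2, 3, 4, 6, 8, 12, 24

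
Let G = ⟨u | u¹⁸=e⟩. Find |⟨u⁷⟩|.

|⟨u⁷⟩| equals the order of u⁷. Compute successive powers until reaching e:
  (u⁷)¹ = u⁷, (u⁷)² = u¹⁴, (u⁷)³ = u³, (u⁷)⁴ = u¹⁰, (u⁷)⁵ = u¹⁷, (u⁷)⁶ = u⁶, (u⁷)⁷ = u¹³, (u⁷)⁸ = u², (u⁷)⁹ = u⁹, (u⁷)¹⁰ = u¹⁶, (u⁷)¹¹ = u⁵, (u⁷)¹² = u¹², (u⁷)¹³ = u, (u⁷)¹⁴ = u⁸, (u⁷)¹⁵ = u¹⁵, (u⁷)¹⁶ = u⁴, (u⁷)¹⁷ = u¹¹, (u⁷)¹⁸ = e.
The smallest positive k with (u⁷)ᵏ = e is 18, so |⟨u⁷⟩| = 18.

Answer: 18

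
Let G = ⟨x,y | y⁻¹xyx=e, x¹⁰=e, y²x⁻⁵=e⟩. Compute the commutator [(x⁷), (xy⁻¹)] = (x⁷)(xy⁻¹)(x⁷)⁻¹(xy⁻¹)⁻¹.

[(x⁷), (xy⁻¹)] = (x⁷)·(xy⁻¹)·(x⁷)⁻¹·(xy⁻¹)⁻¹.
  (x⁷) · (xy⁻¹) = x³y
  (x³y) · (x³) = y
  y · (xy) = x⁴

Answer: x⁴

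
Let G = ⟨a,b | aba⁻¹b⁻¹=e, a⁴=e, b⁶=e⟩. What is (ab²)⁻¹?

The order of (ab²) is 12 (smallest k with (ab²)ᵏ = e), so (ab²)⁻¹ = (ab²)¹¹ = a³b⁴.
Check: (ab²) · (a³b⁴) → (ab²) · a³ = b²;   (b²) · b⁴ = e, giving e as required.

Answer: a³b⁴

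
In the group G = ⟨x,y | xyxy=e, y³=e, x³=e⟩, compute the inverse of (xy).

The order of (xy) is 2 (smallest k with (xy)ᵏ = e), so (xy)⁻¹ = (xy)¹ = xy.
Check: (xy) · (xy) → (xy) · x = y²;   (y²) · y = e, giving e as required.

Answer: xy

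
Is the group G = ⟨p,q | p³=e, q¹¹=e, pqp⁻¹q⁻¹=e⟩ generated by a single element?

|G| = 33. The element pq has order 33 (its powers give 33 distinct elements), so ⟨pq⟩ = G and G is cyclic.

Answer: Yes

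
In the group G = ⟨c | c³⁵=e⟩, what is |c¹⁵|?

Compute successive powers until reaching e:
  (c¹⁵)¹ = c¹⁵, (c¹⁵)² = c³⁰, (c¹⁵)³ = c¹⁰, (c¹⁵)⁴ = c²⁵, (c¹⁵)⁵ = c⁵, (c¹⁵)⁶ = c²⁰, (c¹⁵)⁷ = e.
The smallest positive k with (c¹⁵)ᵏ = e is 7.

Answer: 7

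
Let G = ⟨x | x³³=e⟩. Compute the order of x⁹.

Compute successive powers until reaching e:
  (x⁹)¹ = x⁹, (x⁹)² = x¹⁸, (x⁹)³ = x²⁷, (x⁹)⁴ = x³, (x⁹)⁵ = x¹², (x⁹)⁶ = x²¹, (x⁹)⁷ = x³⁰, (x⁹)⁸ = x⁶, (x⁹)⁹ = x¹⁵, (x⁹)¹⁰ = x²⁴, (x⁹)¹¹ = e.
The smallest positive k with (x⁹)ᵏ = e is 11.

Answer: 11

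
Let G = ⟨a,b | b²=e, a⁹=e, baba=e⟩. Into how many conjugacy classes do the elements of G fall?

The conjugacy classes (representative and size) are:
  [e] (size 1), [a⁸] (size 2), [a⁷] (size 2), [a⁶] (size 2), [a⁵] (size 2), [a⁴b] (size 9).
Class equation: 1 + 2 + 2 + 2 + 2 + 9 = 18 = |G|. So G has 6 conjugacy classes.

Answer: 6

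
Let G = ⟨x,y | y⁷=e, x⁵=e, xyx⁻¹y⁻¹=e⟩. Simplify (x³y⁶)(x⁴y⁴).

Compute (x³y⁶) · (x⁴y⁴) by multiplying left to right and reducing via the relations at each step:
  (x³y⁶) · x⁴ = x²y⁶
  (x²y⁶) · y⁴ = x²y³

Answer: x²y³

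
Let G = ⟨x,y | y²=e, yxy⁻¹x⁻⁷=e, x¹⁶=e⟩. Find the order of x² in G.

Compute successive powers until reaching e:
  (x²)¹ = x², (x²)² = x⁴, (x²)³ = x⁶, (x²)⁴ = x⁸, (x²)⁵ = x¹⁰, (x²)⁶ = x¹², (x²)⁷ = x¹⁴, (x²)⁸ = e.
The smallest positive k with (x²)ᵏ = e is 8.

Answer: 8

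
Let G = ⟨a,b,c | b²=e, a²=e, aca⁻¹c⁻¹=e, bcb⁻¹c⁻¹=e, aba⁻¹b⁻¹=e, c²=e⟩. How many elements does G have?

Enumerate words in the generators, reducing via the relations: the distinct elements are
  {a, b, c, e, ab, ac, bc, abc}.
No further products give new elements, so |G| = 8.

Answer: 8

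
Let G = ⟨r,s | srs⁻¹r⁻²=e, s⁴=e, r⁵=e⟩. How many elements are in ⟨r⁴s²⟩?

|⟨r⁴s²⟩| equals the order of r⁴s². Compute successive powers until reaching e:
  (r⁴s²)¹ = r⁴s², (r⁴s²)² = e.
The smallest positive k with (r⁴s²)ᵏ = e is 2, so |⟨r⁴s²⟩| = 2.

Answer: 2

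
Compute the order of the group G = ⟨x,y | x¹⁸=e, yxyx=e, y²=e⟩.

Enumerate words in the generators, reducing via the relations: the distinct elements are
  {e, x, y, xy, x², x³, x⁴, x⁵, x⁶, x⁷, x⁸, x⁹, x²y, x³y, x¹², x¹³, x¹¹, x¹⁰, x¹⁴, x¹⁵, x¹⁶, x¹⁷, x⁴y, x⁵y, x⁶y, x⁷y, x⁸y, x⁹y, x¹²y, x¹³y, x¹¹y, x¹⁰y, x¹⁴y, x¹⁵y, x¹⁶y, x¹⁷y}.
No further products give new elements, so |G| = 36.

Answer: 36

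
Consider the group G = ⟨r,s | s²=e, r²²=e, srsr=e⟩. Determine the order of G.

Enumerate words in the generators, reducing via the relations: the distinct elements are
  {e, r, s, rs, r², r³, r⁴, r⁵, r⁶, r⁷, r⁸, r⁹, r²s, r²¹, r²⁰, r³s, r¹², r¹³, r¹¹, r¹⁰, r¹⁴, r¹⁵, r¹⁶, r¹⁷, r¹⁸, r¹⁹, r⁴s, r⁵s, r⁶s, r⁷s, r⁸s, r⁹s, r²¹s, r²⁰s, r¹²s, r¹³s, r¹¹s, r¹⁰s, r¹⁴s, r¹⁵s, r¹⁶s, r¹⁷s, r¹⁸s, r¹⁹s}.
No further products give new elements, so |G| = 44.

Answer: 44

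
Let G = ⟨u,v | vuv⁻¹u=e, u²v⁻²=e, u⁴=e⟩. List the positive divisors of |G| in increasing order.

|G| = 8 = 2³. By Lagrange's theorem the order of any subgroup divides 8; the divisors of 8 are 1, 2, 4, 8.

Answer: 1, 2, 4, 8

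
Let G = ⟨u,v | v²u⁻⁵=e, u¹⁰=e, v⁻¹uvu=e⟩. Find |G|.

Enumerate words in the generators, reducing via the relations: the distinct elements are
  {e, u, v, uv, u², u³, u⁴, u⁵, u⁶, u⁷, u⁸, u⁹, u²v, u³v, u⁴v, v⁻¹, uv⁻¹, u²v⁻¹, u³v⁻¹, u⁴v⁻¹}.
No further products give new elements, so |G| = 20.

Answer: 20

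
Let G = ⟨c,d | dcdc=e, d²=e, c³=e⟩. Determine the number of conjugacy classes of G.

The conjugacy classes (representative and size) are:
  [e] (size 1), [c] (size 2), [cd] (size 3).
Class equation: 1 + 2 + 3 = 6 = |G|. So G has 3 conjugacy classes.

Answer: 3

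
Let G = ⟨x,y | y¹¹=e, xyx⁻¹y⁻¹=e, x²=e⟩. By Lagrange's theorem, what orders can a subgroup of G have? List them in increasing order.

|G| = 22 = 2 · 11. By Lagrange's theorem the order of any subgroup divides 22; the divisors of 22 are 1, 2, 11, 22.

Answer: 1, 2, 11, 22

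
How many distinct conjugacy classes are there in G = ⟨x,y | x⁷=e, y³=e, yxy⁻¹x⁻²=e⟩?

The conjugacy classes (representative and size) are:
  [e] (size 1), [x²] (size 3), [x⁵] (size 3), [y] (size 7), [y²] (size 7).
Class equation: 1 + 3 + 3 + 7 + 7 = 21 = |G|. So G has 5 conjugacy classes.

Answer: 5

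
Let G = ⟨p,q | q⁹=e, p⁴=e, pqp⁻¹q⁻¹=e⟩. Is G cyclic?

|G| = 36. The element pq has order 36 (its powers give 36 distinct elements), so ⟨pq⟩ = G and G is cyclic.

Answer: Yes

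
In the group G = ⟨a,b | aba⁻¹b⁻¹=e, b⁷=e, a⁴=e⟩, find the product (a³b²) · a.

Compute (a³b²) · a by multiplying left to right and reducing via the relations at each step:
  (a³b²) · a = b²

Answer: b²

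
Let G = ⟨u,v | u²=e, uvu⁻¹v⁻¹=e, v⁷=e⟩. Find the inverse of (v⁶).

The order of (v⁶) is 7 (smallest k with (v⁶)ᵏ = e), so (v⁶)⁻¹ = (v⁶)⁶ = v.
Check: (v⁶) · v → (v⁶) · v = e, giving e as required.

Answer: v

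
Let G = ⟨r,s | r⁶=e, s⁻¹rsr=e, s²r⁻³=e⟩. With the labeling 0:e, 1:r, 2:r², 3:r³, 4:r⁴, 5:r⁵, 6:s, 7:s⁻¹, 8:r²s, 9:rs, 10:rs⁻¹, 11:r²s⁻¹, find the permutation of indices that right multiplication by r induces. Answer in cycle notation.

(0 1 2 3 4 5)(6 11 10 7 8 9)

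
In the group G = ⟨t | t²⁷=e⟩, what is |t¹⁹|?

Compute successive powers until reaching e:
  (t¹⁹)¹ = t¹⁹, (t¹⁹)² = t¹¹, (t¹⁹)³ = t³, (t¹⁹)⁴ = t²², (t¹⁹)⁵ = t¹⁴, (t¹⁹)⁶ = t⁶, (t¹⁹)⁷ = t²⁵, (t¹⁹)⁸ = t¹⁷, (t¹⁹)⁹ = t⁹, (t¹⁹)¹⁰ = t, (t¹⁹)¹¹ = t²⁰, (t¹⁹)¹² = t¹², (t¹⁹)¹³ = t⁴, (t¹⁹)¹⁴ = t²³, (t¹⁹)¹⁵ = t¹⁵, (t¹⁹)¹⁶ = t⁷, (t¹⁹)¹⁷ = t²⁶, (t¹⁹)¹⁸ = t¹⁸, (t¹⁹)¹⁹ = t¹⁰, (t¹⁹)²⁰ = t², (t¹⁹)²¹ = t²¹, (t¹⁹)²² = t¹³, (t¹⁹)²³ = t⁵, (t¹⁹)²⁴ = t²⁴, (t¹⁹)²⁵ = t¹⁶, (t¹⁹)²⁶ = t⁸, (t¹⁹)²⁷ = e.
The smallest positive k with (t¹⁹)ᵏ = e is 27.

Answer: 27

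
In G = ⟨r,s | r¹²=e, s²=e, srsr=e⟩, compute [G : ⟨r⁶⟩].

First find ord(r⁶) by computing successive powers:
  (r⁶)¹ = r⁶, (r⁶)² = e.
So |⟨r⁶⟩| = ord(r⁶) = 2. With |G| = 24, by Lagrange [G : ⟨r⁶⟩] = 24/2 = 12.

Answer: 12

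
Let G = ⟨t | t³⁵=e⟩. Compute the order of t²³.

Compute successive powers until reaching e:
  (t²³)¹ = t²³, (t²³)² = t¹¹, (t²³)³ = t³⁴, (t²³)⁴ = t²², (t²³)⁵ = t¹⁰, (t²³)⁶ = t³³, (t²³)⁷ = t²¹, (t²³)⁸ = t⁹, (t²³)⁹ = t³², (t²³)¹⁰ = t²⁰, (t²³)¹¹ = t⁸, (t²³)¹² = t³¹, (t²³)¹³ = t¹⁹, (t²³)¹⁴ = t⁷, (t²³)¹⁵ = t³⁰, (t²³)¹⁶ = t¹⁸, (t²³)¹⁷ = t⁶, (t²³)¹⁸ = t²⁹, (t²³)¹⁹ = t¹⁷, (t²³)²⁰ = t⁵, (t²³)²¹ = t²⁸, (t²³)²² = t¹⁶, (t²³)²³ = t⁴, (t²³)²⁴ = t²⁷, (t²³)²⁵ = t¹⁵, (t²³)²⁶ = t³, (t²³)²⁷ = t²⁶, (t²³)²⁸ = t¹⁴, (t²³)²⁹ = t², (t²³)³⁰ = t²⁵, (t²³)³¹ = t¹³, (t²³)³² = t, (t²³)³³ = t²⁴, (t²³)³⁴ = t¹², (t²³)³⁵ = e.
The smallest positive k with (t²³)ᵏ = e is 35.

Answer: 35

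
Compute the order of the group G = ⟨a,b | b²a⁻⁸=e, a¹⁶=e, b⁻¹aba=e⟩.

Enumerate words in the generators, reducing via the relations: the distinct elements are
  {a, b, e, ab, a², a³, a⁴, a⁵, a⁶, a⁷, a⁸, a⁹, a²b, a³b, a¹², a¹³, a¹¹, a¹⁰, a¹⁴, a¹⁵, a⁴b, a⁵b, a⁶b, a⁷b, b⁻¹, ab⁻¹, a²b⁻¹, a³b⁻¹, a⁴b⁻¹, a⁵b⁻¹, a⁶b⁻¹, a⁷b⁻¹}.
No further products give new elements, so |G| = 32.

Answer: 32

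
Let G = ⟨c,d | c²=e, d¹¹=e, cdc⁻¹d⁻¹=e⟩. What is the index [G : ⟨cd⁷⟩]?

First find ord(cd⁷) by computing successive powers:
  (cd⁷)¹ = cd⁷, (cd⁷)² = d³, (cd⁷)³ = cd¹⁰, (cd⁷)⁴ = d⁶, (cd⁷)⁵ = cd², (cd⁷)⁶ = d⁹, (cd⁷)⁷ = cd⁵, (cd⁷)⁸ = d, (cd⁷)⁹ = cd⁸, (cd⁷)¹⁰ = d⁴, (cd⁷)¹¹ = c, (cd⁷)¹² = d⁷, (cd⁷)¹³ = cd³, (cd⁷)¹⁴ = d¹⁰, (cd⁷)¹⁵ = cd⁶, (cd⁷)¹⁶ = d², (cd⁷)¹⁷ = cd⁹, (cd⁷)¹⁸ = d⁵, (cd⁷)¹⁹ = cd, (cd⁷)²⁰ = d⁸, (cd⁷)²¹ = cd⁴, (cd⁷)²² = e.
So |⟨cd⁷⟩| = ord(cd⁷) = 22. With |G| = 22, by Lagrange [G : ⟨cd⁷⟩] = 22/22 = 1.

Answer: 1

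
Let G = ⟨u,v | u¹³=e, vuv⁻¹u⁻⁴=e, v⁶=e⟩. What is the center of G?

An element z ∈ Z(G) iff z commutes with every generator.
For example e is central: e·u = u = u·e; e·v = v = v·e.
Whereas u ∉ Z(G) since u·v = uv ≠ u⁴v = v·u.
Checking each of the 78 elements this way gives Z(G) = {e}, of order 1.

Answer: {e}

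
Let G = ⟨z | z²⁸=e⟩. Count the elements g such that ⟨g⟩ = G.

G is cyclic of order 28. An element generates G iff its order is 28, and a cyclic group of order 28 has exactly φ(28) = 12 such elements.

Answer: 12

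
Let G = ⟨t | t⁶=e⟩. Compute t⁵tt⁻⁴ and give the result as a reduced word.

Multiply left to right, reducing at each step:
  (t⁵) · t = e
  e · t⁻⁴ = t²

Answer: t²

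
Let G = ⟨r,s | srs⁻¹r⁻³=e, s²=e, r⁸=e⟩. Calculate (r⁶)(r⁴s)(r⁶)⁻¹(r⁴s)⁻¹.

[(r⁶), (r⁴s)] = (r⁶)·(r⁴s)·(r⁶)⁻¹·(r⁴s)⁻¹.
  (r⁶) · (r⁴s) = r²s
  (r²s) · (r²) = s
  s · (r⁴s) = r⁴

Answer: r⁴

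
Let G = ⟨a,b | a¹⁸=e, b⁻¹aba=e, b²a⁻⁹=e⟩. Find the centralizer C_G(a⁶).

⟨a⁶⟩ ⊆ C_G(a⁶) since powers of a⁶ commute with a⁶; so |C_G(a⁶)| ≥ |⟨a⁶⟩| = 3.
By orbit–stabilizer, |C_G(a⁶)| = |G| / |conj. class of a⁶| = 36 / 2 = 18.
The 18 elements commuting with a⁶ are {e, a, a², a³, a⁴, a⁵, a⁶, a⁷, a⁸, a⁹, a¹⁰, a¹¹, a¹², a¹³, a¹⁴, a¹⁵, a¹⁶, a¹⁷}.

Answer: {e, a, a², a³, a⁴, a⁵, a⁶, a⁷, a⁸, a⁹, a¹⁰, a¹¹, a¹², a¹³, a¹⁴, a¹⁵, a¹⁶, a¹⁷}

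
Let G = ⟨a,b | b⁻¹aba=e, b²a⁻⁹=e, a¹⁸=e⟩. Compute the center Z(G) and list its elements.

An element z ∈ Z(G) iff z commutes with every generator.
For example a⁹ is central: (a⁹)·a = a¹⁰ = a·(a⁹); (a⁹)·b = b⁻¹ = b·(a⁹).
Whereas a ∉ Z(G) since a·b = ab ≠ a⁸b⁻¹ = b·a.
Checking each of the 36 elements this way gives Z(G) = {e, a⁹}, of order 2.

Answer: {e, a⁹}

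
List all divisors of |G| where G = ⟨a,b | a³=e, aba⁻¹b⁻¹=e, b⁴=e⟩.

|G| = 12 = 2² · 3. By Lagrange's theorem the order of any subgroup divides 12; the divisors of 12 are 1, 2, 3, 4, 6, 12.

Answer: 1, 2, 3, 4, 6, 12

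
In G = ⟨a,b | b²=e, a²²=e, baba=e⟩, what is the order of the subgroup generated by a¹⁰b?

|⟨a¹⁰b⟩| equals the order of a¹⁰b. Compute successive powers until reaching e:
  (a¹⁰b)¹ = a¹⁰b, (a¹⁰b)² = e.
The smallest positive k with (a¹⁰b)ᵏ = e is 2, so |⟨a¹⁰b⟩| = 2.

Answer: 2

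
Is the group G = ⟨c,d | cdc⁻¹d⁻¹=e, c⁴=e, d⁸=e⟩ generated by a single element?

|G| = 32, but the maximum element order in G is 8 < 32. No single element generates all of G, so G is not cyclic.

Answer: No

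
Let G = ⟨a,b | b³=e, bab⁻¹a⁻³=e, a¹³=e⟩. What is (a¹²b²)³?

Compute successive powers of (a¹²b²), reducing at each step:
  (a¹²b²)²: (a¹²b²) · a¹² = a³b²;   (a³b²) · b² = a³b
  (a¹²b²)³: (a³b) · a¹² = b;   b · b² = e

Answer: e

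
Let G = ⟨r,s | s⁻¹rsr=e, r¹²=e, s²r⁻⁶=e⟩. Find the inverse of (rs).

The order of (rs) is 4 (smallest k with (rs)ᵏ = e), so (rs)⁻¹ = (rs)³ = rs⁻¹.
Check: (rs) · (rs⁻¹) → (rs) · r = s;   s · s⁻¹ = e, giving e as required.

Answer: rs⁻¹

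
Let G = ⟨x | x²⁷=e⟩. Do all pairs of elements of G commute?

G has a single generator, so G is cyclic and hence abelian.

Answer: Yes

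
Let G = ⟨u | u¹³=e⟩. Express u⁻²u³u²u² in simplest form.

Multiply left to right, reducing at each step:
  (u¹¹) · u³ = u
  u · u² = u³
  (u³) · u² = u⁵

Answer: u⁵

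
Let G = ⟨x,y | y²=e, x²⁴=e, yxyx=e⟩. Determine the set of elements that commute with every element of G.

An element z ∈ Z(G) iff z commutes with every generator.
For example x¹² is central: (x¹²)·x = x¹³ = x·(x¹²); (x¹²)·y = x¹²y = y·(x¹²).
Whereas x ∉ Z(G) since x·y = xy ≠ x²³y = y·x.
Checking each of the 48 elements this way gives Z(G) = {e, x¹²}, of order 2.

Answer: {e, x¹²}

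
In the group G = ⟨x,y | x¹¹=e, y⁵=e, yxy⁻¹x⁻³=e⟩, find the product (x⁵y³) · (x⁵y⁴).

Compute (x⁵y³) · (x⁵y⁴) by multiplying left to right and reducing via the relations at each step:
  (x⁵y³) · x⁵ = x⁸y³
  (x⁸y³) · y⁴ = x⁸y²

Answer: x⁸y²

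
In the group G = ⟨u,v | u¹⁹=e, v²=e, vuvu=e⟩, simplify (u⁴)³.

Compute successive powers of (u⁴), reducing at each step:
  (u⁴)²: (u⁴) · u⁴ = u⁸
  (u⁴)³: (u⁸) · u⁴ = u¹²

Answer: u¹²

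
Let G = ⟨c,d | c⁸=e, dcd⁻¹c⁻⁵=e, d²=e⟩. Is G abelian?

c·d = cd but d·c = c⁵d, so c·d ≠ d·c and G is not abelian.

Answer: No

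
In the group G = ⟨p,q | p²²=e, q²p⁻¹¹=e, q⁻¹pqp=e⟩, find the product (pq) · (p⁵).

Compute (pq) · (p⁵) by multiplying left to right and reducing via the relations at each step:
  (pq) · p⁵ = p⁷q⁻¹

Answer: p⁷q⁻¹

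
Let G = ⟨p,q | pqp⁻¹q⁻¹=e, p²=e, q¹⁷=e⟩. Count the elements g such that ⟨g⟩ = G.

G is cyclic of order 34. An element generates G iff its order is 34, and a cyclic group of order 34 has exactly φ(34) = 16 such elements.

Answer: 16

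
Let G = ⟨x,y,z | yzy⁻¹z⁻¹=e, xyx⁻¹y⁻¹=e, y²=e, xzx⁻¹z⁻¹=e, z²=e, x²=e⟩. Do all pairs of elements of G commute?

Each pair of generators commutes: x·y = xy = y·x; x·z = xz = z·x; y·z = yz = z·y. Since the generators pairwise commute, every element of G commutes with every other, so G is abelian.

Answer: Yes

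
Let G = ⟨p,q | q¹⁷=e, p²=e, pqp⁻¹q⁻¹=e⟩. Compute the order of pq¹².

Compute successive powers until reaching e:
  (pq¹²)¹ = pq¹², (pq¹²)² = q⁷, (pq¹²)³ = pq², (pq¹²)⁴ = q¹⁴, (pq¹²)⁵ = pq⁹, (pq¹²)⁶ = q⁴, (pq¹²)⁷ = pq¹⁶, (pq¹²)⁸ = q¹¹, (pq¹²)⁹ = pq⁶, (pq¹²)¹⁰ = q, (pq¹²)¹¹ = pq¹³, (pq¹²)¹² = q⁸, (pq¹²)¹³ = pq³, (pq¹²)¹⁴ = q¹⁵, (pq¹²)¹⁵ = pq¹⁰, (pq¹²)¹⁶ = q⁵, (pq¹²)¹⁷ = p, (pq¹²)¹⁸ = q¹², (pq¹²)¹⁹ = pq⁷, (pq¹²)²⁰ = q², (pq¹²)²¹ = pq¹⁴, (pq¹²)²² = q⁹, (pq¹²)²³ = pq⁴, (pq¹²)²⁴ = q¹⁶, (pq¹²)²⁵ = pq¹¹, (pq¹²)²⁶ = q⁶, (pq¹²)²⁷ = pq, (pq¹²)²⁸ = q¹³, (pq¹²)²⁹ = pq⁸, (pq¹²)³⁰ = q³, (pq¹²)³¹ = pq¹⁵, (pq¹²)³² = q¹⁰, (pq¹²)³³ = pq⁵, (pq¹²)³⁴ = e.
The smallest positive k with (pq¹²)ᵏ = e is 34.

Answer: 34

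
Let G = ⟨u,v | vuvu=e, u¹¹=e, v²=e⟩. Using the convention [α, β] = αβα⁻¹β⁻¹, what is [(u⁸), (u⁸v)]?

[(u⁸), (u⁸v)] = (u⁸)·(u⁸v)·(u⁸)⁻¹·(u⁸v)⁻¹.
  (u⁸) · (u⁸v) = u⁵v
  (u⁵v) · (u³) = u²v
  (u²v) · (u⁸v) = u⁵

Answer: u⁵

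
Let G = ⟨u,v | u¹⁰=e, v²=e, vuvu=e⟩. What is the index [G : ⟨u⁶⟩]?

First find ord(u⁶) by computing successive powers:
  (u⁶)¹ = u⁶, (u⁶)² = u², (u⁶)³ = u⁸, (u⁶)⁴ = u⁴, (u⁶)⁵ = e.
So |⟨u⁶⟩| = ord(u⁶) = 5. With |G| = 20, by Lagrange [G : ⟨u⁶⟩] = 20/5 = 4.

Answer: 4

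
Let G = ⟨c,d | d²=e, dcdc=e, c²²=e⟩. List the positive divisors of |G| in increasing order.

|G| = 44 = 2² · 11. By Lagrange's theorem the order of any subgroup divides 44; the divisors of 44 are 1, 2, 4, 11, 22, 44.

Answer: 1, 2, 4, 11, 22, 44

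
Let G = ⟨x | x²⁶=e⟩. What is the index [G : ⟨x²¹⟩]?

First find ord(x²¹) by computing successive powers:
  (x²¹)¹ = x²¹, (x²¹)² = x¹⁶, (x²¹)³ = x¹¹, (x²¹)⁴ = x⁶, (x²¹)⁵ = x, (x²¹)⁶ = x²², (x²¹)⁷ = x¹⁷, (x²¹)⁸ = x¹², (x²¹)⁹ = x⁷, (x²¹)¹⁰ = x², (x²¹)¹¹ = x²³, (x²¹)¹² = x¹⁸, (x²¹)¹³ = x¹³, (x²¹)¹⁴ = x⁸, (x²¹)¹⁵ = x³, (x²¹)¹⁶ = x²⁴, (x²¹)¹⁷ = x¹⁹, (x²¹)¹⁸ = x¹⁴, (x²¹)¹⁹ = x⁹, (x²¹)²⁰ = x⁴, (x²¹)²¹ = x²⁵, (x²¹)²² = x²⁰, (x²¹)²³ = x¹⁵, (x²¹)²⁴ = x¹⁰, (x²¹)²⁵ = x⁵, (x²¹)²⁶ = e.
So |⟨x²¹⟩| = ord(x²¹) = 26. With |G| = 26, by Lagrange [G : ⟨x²¹⟩] = 26/26 = 1.

Answer: 1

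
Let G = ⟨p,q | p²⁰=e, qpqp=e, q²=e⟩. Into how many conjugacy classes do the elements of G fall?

The conjugacy classes (representative and size) are:
  [e] (size 1), [p] (size 2), [p¹⁸] (size 2), [p³] (size 2), [p⁴] (size 2), [p¹⁵] (size 2), [p¹⁴] (size 2), [p⁷] (size 2), [p¹²] (size 2), [p¹¹] (size 2), [p¹⁰] (size 1), [p¹⁸q] (size 10), [p⁵q] (size 10).
Class equation: 1 + 2 + 2 + 2 + 2 + 2 + 2 + 2 + 2 + 2 + 1 + 10 + 10 = 40 = |G|. So G has 13 conjugacy classes.

Answer: 13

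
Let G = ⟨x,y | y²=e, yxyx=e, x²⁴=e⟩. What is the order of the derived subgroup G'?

G' = [G, G] is generated by all commutators. The generator-pair commutators are: [x, y] = x².
The subgroup they normally generate is {e, x², x⁴, x⁶, x⁸, x¹⁰, x¹², x¹⁴, x¹⁶, x¹⁸, x²⁰, x²²}, of order 12.
Check: |G/G'| = 48/12 = 4 is the order of the abelianisation.

Answer: 12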